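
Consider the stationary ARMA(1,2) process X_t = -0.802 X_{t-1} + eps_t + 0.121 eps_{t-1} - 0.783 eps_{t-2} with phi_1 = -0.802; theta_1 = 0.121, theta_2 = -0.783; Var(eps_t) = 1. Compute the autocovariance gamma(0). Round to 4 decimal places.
\gamma(0) = 1.6210

Multiply the model equation by X_{t-k} and take expectations. With theta_0 = psi_0 = 1 and psi_j the MA(infinity) weights, this gives
  gamma(k) - sum_i phi_i gamma(k-i) = c_k,
  c_k = sigma^2 * sum_{j=k..q} theta_j psi_{j-k}   (c_k = 0 for k > q),
using gamma(-m) = gamma(m).
psi-weights needed (psi_j = theta_j + sum_i phi_i psi_{j-i}):
  psi_1 = theta_1 + phi_1 = 0.121 + (-0.802) = -0.681
  psi_2 = theta_2 + phi_1 psi_1 = -0.783 + (-0.802)(-0.681) = -0.236838
Right-hand sides:
  c_0 = sigma^2 (1 + theta_1 psi_1 + theta_2 psi_2) = 1 * (1 + (0.121)(-0.681) + (-0.783)(-0.236838)) = 1 * 1.103043 = 1.103043
  c_1 = sigma^2 (theta_1 + theta_2 psi_1) = 1 * (0.121 + (-0.783)(-0.681)) = 0.654223
  c_2 = sigma^2 theta_2 = 1 * (-0.783) = -0.783
Equations for k = 0 and k = 1 (AR order 1):
  gamma(0) = phi_1 gamma(1) + c_0
  gamma(1) = phi_1 gamma(0) + c_1
Substituting the second into the first: gamma(0) (1 - phi_1^2) = c_0 + phi_1 c_1, so
  gamma(0) = (c_0 + phi_1 c_1) / (1 - phi_1^2) = (1.103043 + (-0.802)(0.654223)) / (1 - (-0.802)^2) = 0.578356 / 0.356796 = 1.620972.
Therefore gamma(0) = 1.6210 (to 4 decimal places).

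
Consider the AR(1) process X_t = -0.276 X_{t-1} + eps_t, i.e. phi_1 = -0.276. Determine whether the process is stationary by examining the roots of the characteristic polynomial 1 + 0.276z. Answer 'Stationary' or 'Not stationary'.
\text{Stationary}

The AR(p) characteristic polynomial is P(z) = 1 + 0.276z.
Stationarity requires all roots to lie outside the unit circle, i.e. |z| > 1 for every root.
This is linear in z: 1 + (0.276) z = 0  =>  z = -1/(0.276) = -3.623188,  |z| = 3.623188.
Moduli of all roots: 3.6232.
All moduli strictly greater than 1? Yes.
Verdict: Stationary.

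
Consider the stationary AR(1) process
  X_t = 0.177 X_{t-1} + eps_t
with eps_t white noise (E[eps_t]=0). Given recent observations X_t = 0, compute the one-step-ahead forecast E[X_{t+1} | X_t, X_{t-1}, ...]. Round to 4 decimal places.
E[X_{t+1} \mid \mathcal F_t] = 0.0000

For an AR(p) model X_t = c + sum_i phi_i X_{t-i} + eps_t, the
one-step-ahead conditional mean is
  E[X_{t+1} | X_t, ...] = c + sum_i phi_i X_{t+1-i}.
Substitute known values:
  E[X_{t+1} | ...] = (0.177) * (0)
                   = 0.0000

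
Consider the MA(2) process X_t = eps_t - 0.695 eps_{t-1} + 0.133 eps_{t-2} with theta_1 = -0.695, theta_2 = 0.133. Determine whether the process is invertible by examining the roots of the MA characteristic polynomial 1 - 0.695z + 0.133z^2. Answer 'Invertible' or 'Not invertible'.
\text{Invertible}

The MA(q) characteristic polynomial is P(z) = 1 - 0.695z + 0.133z^2.
Invertibility requires all roots to lie outside the unit circle, i.e. |z| > 1 for every root.
Set 1 + (-0.695) z + (0.133) z^2 = 0, i.e. a z^2 + b z + c = 0 with a = 0.133, b = -0.695, c = 1.
Discriminant D = b^2 - 4ac = (-0.695)^2 - 4*(0.133)*1 = 0.483025 - (0.532) = -0.048975.
D < 0, so the roots are the complex-conjugate pair z = (-b +/- i sqrt(-D)) / (2a) = 2.6128 +/- 0.832i.
For a conjugate pair |z|^2 = z * conj(z) = (product of roots) = c/a = 1/(0.133) = 7.518797, so |z| = sqrt(7.518797) = 2.742 for both roots.
Moduli of all roots: 2.7420, 2.7420.
All moduli strictly greater than 1? Yes.
Verdict: Invertible.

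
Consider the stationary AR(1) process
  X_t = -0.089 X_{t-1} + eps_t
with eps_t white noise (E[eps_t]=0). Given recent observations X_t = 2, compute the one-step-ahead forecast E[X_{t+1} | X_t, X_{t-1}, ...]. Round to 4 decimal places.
E[X_{t+1} \mid \mathcal F_t] = -0.1780

For an AR(p) model X_t = c + sum_i phi_i X_{t-i} + eps_t, the
one-step-ahead conditional mean is
  E[X_{t+1} | X_t, ...] = c + sum_i phi_i X_{t+1-i}.
Substitute known values:
  E[X_{t+1} | ...] = (-0.089) * (2)
                   = -0.1780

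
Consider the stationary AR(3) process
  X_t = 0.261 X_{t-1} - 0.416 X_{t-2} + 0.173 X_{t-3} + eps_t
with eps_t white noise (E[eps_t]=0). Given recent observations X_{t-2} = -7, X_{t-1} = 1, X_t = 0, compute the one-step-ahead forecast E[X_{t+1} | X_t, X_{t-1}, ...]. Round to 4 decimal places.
E[X_{t+1} \mid \mathcal F_t] = -1.6270

For an AR(p) model X_t = c + sum_i phi_i X_{t-i} + eps_t, the
one-step-ahead conditional mean is
  E[X_{t+1} | X_t, ...] = c + sum_i phi_i X_{t+1-i}.
Substitute known values:
  E[X_{t+1} | ...] = (0.261) * (0) + (-0.416) * (1) + (0.173) * (-7)
                   = -1.6270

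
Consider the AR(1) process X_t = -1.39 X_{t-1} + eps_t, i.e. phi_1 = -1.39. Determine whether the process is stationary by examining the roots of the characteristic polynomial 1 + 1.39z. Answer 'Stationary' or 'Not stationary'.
\text{Not stationary}

The AR(p) characteristic polynomial is P(z) = 1 + 1.39z.
Stationarity requires all roots to lie outside the unit circle, i.e. |z| > 1 for every root.
This is linear in z: 1 + (1.39) z = 0  =>  z = -1/(1.39) = -0.719424,  |z| = 0.719424.
Moduli of all roots: 0.7194.
All moduli strictly greater than 1? No.
Verdict: Not stationary.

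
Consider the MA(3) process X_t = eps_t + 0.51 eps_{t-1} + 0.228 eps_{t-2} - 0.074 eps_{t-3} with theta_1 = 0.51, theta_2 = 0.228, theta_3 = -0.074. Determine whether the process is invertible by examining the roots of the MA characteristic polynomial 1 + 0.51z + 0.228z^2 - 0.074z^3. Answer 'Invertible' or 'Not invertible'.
\text{Invertible}

The MA(q) characteristic polynomial is P(z) = 1 + 0.51z + 0.228z^2 - 0.074z^3.
Invertibility requires all roots to lie outside the unit circle, i.e. |z| > 1 for every root.
Degree 3: look for a simple real root z0 first, then factor out (1 - z/z0) and solve the remaining quadratic.
Testing z0 = 5: P(5) = 1 + (0.51)(5) + (0.228)(5)^2 + (-0.074)(5)^3
  = 1 + (2.55) + (5.7) + (-9.25) = 0.  So z_0 = 5 is a root, |z_0| = 5.
Divide out the factor (1 - 0.2 z) = (1 - z/z0) (since 1/z0 = 0.2):
  P(z) = (1 - 0.2 z)(1 + (0.71) z + (0.37) z^2)
  [check: z-coef 0.71 - (0.2) = 0.51; z^2-coef 0.37 - (0.2)(0.71) = 0.228; z^3-coef -(0.2)(0.37) = -0.074.]
Remaining roots from the quadratic factor 1 + (0.71) z + (0.37) z^2:
  Set 1 + (0.71) z + (0.37) z^2 = 0, i.e. a z^2 + b z + c = 0 with a = 0.37, b = 0.71, c = 1.
  Discriminant D = b^2 - 4ac = (0.71)^2 - 4*(0.37)*1 = 0.5041 - (1.48) = -0.9759.
  D < 0, so the roots are the complex-conjugate pair z = (-b +/- i sqrt(-D)) / (2a) = -0.9595 +/- 1.335i.
  For a conjugate pair |z|^2 = z * conj(z) = (product of roots) = c/a = 1/(0.37) = 2.702703, so |z| = sqrt(2.702703) = 1.644 for both roots.
Moduli of all roots: 5.0000, 1.6440, 1.6440.
All moduli strictly greater than 1? Yes.
Verdict: Invertible.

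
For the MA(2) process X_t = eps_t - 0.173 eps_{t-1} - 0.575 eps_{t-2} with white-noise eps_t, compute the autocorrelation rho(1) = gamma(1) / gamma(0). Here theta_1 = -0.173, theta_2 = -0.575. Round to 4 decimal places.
\rho(1) = -0.0540

For an MA(q) process with theta_0 = 1, the autocovariance is
  gamma(k) = sigma^2 * sum_{i=0..q-k} theta_i * theta_{i+k},
and rho(k) = gamma(k) / gamma(0). Sigma^2 cancels.
  numerator   = (1)*(-0.173) + (-0.173)*(-0.575) = -0.073525.
  denominator = (1)^2 + (-0.173)^2 + (-0.575)^2 = 1.360554.
  rho(1) = -0.073525 / 1.360554 = -0.0540.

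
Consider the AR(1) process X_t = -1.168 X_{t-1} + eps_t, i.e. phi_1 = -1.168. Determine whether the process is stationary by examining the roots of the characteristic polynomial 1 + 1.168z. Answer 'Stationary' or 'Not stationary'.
\text{Not stationary}

The AR(p) characteristic polynomial is P(z) = 1 + 1.168z.
Stationarity requires all roots to lie outside the unit circle, i.e. |z| > 1 for every root.
This is linear in z: 1 + (1.168) z = 0  =>  z = -1/(1.168) = -0.856164,  |z| = 0.856164.
Moduli of all roots: 0.8562.
All moduli strictly greater than 1? No.
Verdict: Not stationary.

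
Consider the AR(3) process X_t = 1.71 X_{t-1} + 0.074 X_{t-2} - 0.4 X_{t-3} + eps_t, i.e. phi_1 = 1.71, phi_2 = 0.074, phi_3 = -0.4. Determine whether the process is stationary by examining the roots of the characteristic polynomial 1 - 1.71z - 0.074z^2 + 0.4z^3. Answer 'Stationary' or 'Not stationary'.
\text{Not stationary}

The AR(p) characteristic polynomial is P(z) = 1 - 1.71z - 0.074z^2 + 0.4z^3.
Stationarity requires all roots to lie outside the unit circle, i.e. |z| > 1 for every root.
Degree 3: look for a simple real root z0 first, then factor out (1 - z/z0) and solve the remaining quadratic.
Testing z0 = 0.625: P(0.625) = 1 + (-1.71)(0.625) + (-0.074)(0.625)^2 + (0.4)(0.625)^3
  = 1 + (-1.06875) + (-0.028906) + (0.097656) = 0.  So z_0 = 0.625 is a root, |z_0| = 0.625.
Divide out the factor (1 - 1.6 z) = (1 - z/z0) (since 1/z0 = 1.6):
  P(z) = (1 - 1.6 z)(1 + (-0.11) z + (-0.25) z^2)
  [check: z-coef -0.11 - (1.6) = -1.71; z^2-coef -0.25 - (1.6)(-0.11) = -0.074; z^3-coef -(1.6)(-0.25) = 0.4.]
Remaining roots from the quadratic factor 1 + (-0.11) z + (-0.25) z^2:
  Set 1 + (-0.11) z + (-0.25) z^2 = 0, i.e. a z^2 + b z + c = 0 with a = -0.25, b = -0.11, c = 1.
  Discriminant D = b^2 - 4ac = (-0.11)^2 - 4*(-0.25)*1 = 0.0121 - (-1) = 1.0121.
  D >= 0, so the roots are real: z = (-b +/- sqrt(D)) / (2a) = (0.11 +/- 1.006032) / (-0.5).
    z_1 = (0.11 + 1.006032) / (-0.5) = -2.2321,   |z_1| = 2.2321.
    z_2 = (0.11 - 1.006032) / (-0.5) = 1.7921,   |z_2| = 1.7921.
Moduli of all roots: 0.6250, 2.2321, 1.7921.
All moduli strictly greater than 1? No.
Verdict: Not stationary.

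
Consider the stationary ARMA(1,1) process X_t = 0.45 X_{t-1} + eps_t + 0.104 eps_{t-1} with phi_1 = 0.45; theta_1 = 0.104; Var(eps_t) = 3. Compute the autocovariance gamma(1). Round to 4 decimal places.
\gamma(1) = 2.1815

Multiply the model equation by X_{t-k} and take expectations. With theta_0 = psi_0 = 1 and psi_j the MA(infinity) weights, this gives
  gamma(k) - sum_i phi_i gamma(k-i) = c_k,
  c_k = sigma^2 * sum_{j=k..q} theta_j psi_{j-k}   (c_k = 0 for k > q),
using gamma(-m) = gamma(m).
psi-weights needed (psi_j = theta_j + sum_i phi_i psi_{j-i}):
  psi_1 = theta_1 + phi_1 = 0.104 + (0.45) = 0.554
Right-hand sides:
  c_0 = sigma^2 (1 + theta_1 psi_1) = 3 * (1 + (0.104)(0.554)) = 3 * 1.057616 = 3.172848
  c_1 = sigma^2 theta_1 = 3 * (0.104) = 0.312
  c_2 = 0
Equations for k = 0 and k = 1 (AR order 1):
  gamma(0) = phi_1 gamma(1) + c_0
  gamma(1) = phi_1 gamma(0) + c_1
Substituting the second into the first: gamma(0) (1 - phi_1^2) = c_0 + phi_1 c_1, so
  gamma(0) = (c_0 + phi_1 c_1) / (1 - phi_1^2) = (3.172848 + (0.45)(0.312)) / (1 - (0.45)^2) = 3.313248 / 0.7975 = 4.154543.
  gamma(1) = phi_1 gamma(0) + c_1 = (0.45)(4.154543) + (0.312) = 2.181544.
Therefore gamma(1) = 2.1815 (to 4 decimal places).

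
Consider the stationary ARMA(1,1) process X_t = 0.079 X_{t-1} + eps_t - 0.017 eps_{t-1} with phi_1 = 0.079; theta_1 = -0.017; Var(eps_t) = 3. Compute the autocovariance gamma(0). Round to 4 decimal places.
\gamma(0) = 3.0116

Multiply the model equation by X_{t-k} and take expectations. With theta_0 = psi_0 = 1 and psi_j the MA(infinity) weights, this gives
  gamma(k) - sum_i phi_i gamma(k-i) = c_k,
  c_k = sigma^2 * sum_{j=k..q} theta_j psi_{j-k}   (c_k = 0 for k > q),
using gamma(-m) = gamma(m).
psi-weights needed (psi_j = theta_j + sum_i phi_i psi_{j-i}):
  psi_1 = theta_1 + phi_1 = -0.017 + (0.079) = 0.062
Right-hand sides:
  c_0 = sigma^2 (1 + theta_1 psi_1) = 3 * (1 + (-0.017)(0.062)) = 3 * 0.998946 = 2.996838
  c_1 = sigma^2 theta_1 = 3 * (-0.017) = -0.051
  c_2 = 0
Equations for k = 0 and k = 1 (AR order 1):
  gamma(0) = phi_1 gamma(1) + c_0
  gamma(1) = phi_1 gamma(0) + c_1
Substituting the second into the first: gamma(0) (1 - phi_1^2) = c_0 + phi_1 c_1, so
  gamma(0) = (c_0 + phi_1 c_1) / (1 - phi_1^2) = (2.996838 + (0.079)(-0.051)) / (1 - (0.079)^2) = 2.992809 / 0.993759 = 3.011604.
Therefore gamma(0) = 3.0116 (to 4 decimal places).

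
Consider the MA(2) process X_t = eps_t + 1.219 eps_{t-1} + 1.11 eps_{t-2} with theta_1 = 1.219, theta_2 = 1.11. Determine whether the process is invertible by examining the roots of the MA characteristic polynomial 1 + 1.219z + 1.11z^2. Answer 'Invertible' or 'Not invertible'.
\text{Not invertible}

The MA(q) characteristic polynomial is P(z) = 1 + 1.219z + 1.11z^2.
Invertibility requires all roots to lie outside the unit circle, i.e. |z| > 1 for every root.
Set 1 + (1.219) z + (1.11) z^2 = 0, i.e. a z^2 + b z + c = 0 with a = 1.11, b = 1.219, c = 1.
Discriminant D = b^2 - 4ac = (1.219)^2 - 4*(1.11)*1 = 1.485961 - (4.44) = -2.954039.
D < 0, so the roots are the complex-conjugate pair z = (-b +/- i sqrt(-D)) / (2a) = -0.5491 +/- 0.7742i.
For a conjugate pair |z|^2 = z * conj(z) = (product of roots) = c/a = 1/(1.11) = 0.900901, so |z| = sqrt(0.900901) = 0.9492 for both roots.
Moduli of all roots: 0.9492, 0.9492.
All moduli strictly greater than 1? No.
Verdict: Not invertible.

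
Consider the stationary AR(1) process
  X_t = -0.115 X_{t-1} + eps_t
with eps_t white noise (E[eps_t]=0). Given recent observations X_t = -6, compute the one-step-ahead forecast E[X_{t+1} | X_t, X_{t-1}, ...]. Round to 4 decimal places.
E[X_{t+1} \mid \mathcal F_t] = 0.6900

For an AR(p) model X_t = c + sum_i phi_i X_{t-i} + eps_t, the
one-step-ahead conditional mean is
  E[X_{t+1} | X_t, ...] = c + sum_i phi_i X_{t+1-i}.
Substitute known values:
  E[X_{t+1} | ...] = (-0.115) * (-6)
                   = 0.6900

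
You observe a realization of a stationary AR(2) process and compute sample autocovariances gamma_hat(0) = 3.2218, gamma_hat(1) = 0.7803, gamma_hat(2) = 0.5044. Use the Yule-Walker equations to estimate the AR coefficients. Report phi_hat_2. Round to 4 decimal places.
\hat\phi_{2} = 0.1040

The Yule-Walker equations for an AR(p) process read, in matrix form,
  Gamma_p phi = r_p,   with   (Gamma_p)_{ij} = gamma(|i - j|),
                       (r_p)_i = gamma(i),   i,j = 1..p.
Substitute the sample gammas (Toeplitz matrix and right-hand side of size 2):
  Gamma_p = [[3.2218, 0.7803], [0.7803, 3.2218]]
  r_p     = [0.7803, 0.5044]
Written out:
  3.2218 phi_1 + 0.7803 phi_2 = 0.7803
  0.7803 phi_1 + 3.2218 phi_2 = 0.5044
Solve by Cramer's rule:
  det = gamma(0)^2 - gamma(1)^2 = (3.2218)^2 - (0.7803)^2 = 10.37999524 - 0.60886809 = 9.77112715
  phi_hat_1 = [gamma(1) gamma(0) - gamma(1) gamma(2)] / det = [(0.7803)(3.2218) - (0.7803)(0.5044)] / 9.77112715 = 2.12038722 / 9.77112715 = 0.217
  phi_hat_2 = [gamma(0) gamma(2) - gamma(1)^2] / det = [(3.2218)(0.5044) - (0.7803)^2] / 9.77112715 = 1.01620783 / 9.77112715 = 0.104
So phi_hat = [0.2170, 0.1040].
Therefore phi_hat_2 = 0.1040.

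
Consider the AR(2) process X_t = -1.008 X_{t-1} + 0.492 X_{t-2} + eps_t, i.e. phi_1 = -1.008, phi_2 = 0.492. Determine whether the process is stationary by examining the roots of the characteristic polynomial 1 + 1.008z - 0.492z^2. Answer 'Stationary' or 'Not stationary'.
\text{Not stationary}

The AR(p) characteristic polynomial is P(z) = 1 + 1.008z - 0.492z^2.
Stationarity requires all roots to lie outside the unit circle, i.e. |z| > 1 for every root.
Set 1 + (1.008) z + (-0.492) z^2 = 0, i.e. a z^2 + b z + c = 0 with a = -0.492, b = 1.008, c = 1.
Discriminant D = b^2 - 4ac = (1.008)^2 - 4*(-0.492)*1 = 1.016064 - (-1.968) = 2.984064.
D >= 0, so the roots are real: z = (-b +/- sqrt(D)) / (2a) = (-1.008 +/- 1.727444) / (-0.984).
  z_1 = (-1.008 + 1.727444) / (-0.984) = -0.7311,   |z_1| = 0.7311.
  z_2 = (-1.008 - 1.727444) / (-0.984) = 2.7799,   |z_2| = 2.7799.
Moduli of all roots: 0.7311, 2.7799.
All moduli strictly greater than 1? No.
Verdict: Not stationary.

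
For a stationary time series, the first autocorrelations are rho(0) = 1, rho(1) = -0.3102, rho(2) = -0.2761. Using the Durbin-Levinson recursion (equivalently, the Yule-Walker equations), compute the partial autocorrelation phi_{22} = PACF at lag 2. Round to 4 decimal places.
\phi_{22} = -0.4120

The PACF at lag k is phi_{kk}, the last component of the solution
to the Yule-Walker system G_k phi = r_k where
  (G_k)_{ij} = rho(|i - j|), (r_k)_i = rho(i), i,j = 1..k.
Equivalently, Durbin-Levinson gives phi_{kk} iteratively:
  phi_{11} = rho(1)
  phi_{kk} = [rho(k) - sum_{j=1..k-1} phi_{k-1,j} rho(k-j)]
            / [1 - sum_{j=1..k-1} phi_{k-1,j} rho(j)],
  phi_{k,j} = phi_{k-1,j} - phi_{kk} phi_{k-1,k-j},  j = 1..k-1.
Step k = 1:
  phi_11 = rho(1) = -0.3102.
Step k = 2:
  phi_22 = [rho(2) - phi_11 rho(1)] / [1 - phi_11 rho(1)] = [-0.2761 - (-0.3102)(-0.3102)] / [1 - (-0.3102)(-0.3102)]
         = -0.37232404 / 0.90377596 = -0.412.
Therefore phi_{22} = -0.4120.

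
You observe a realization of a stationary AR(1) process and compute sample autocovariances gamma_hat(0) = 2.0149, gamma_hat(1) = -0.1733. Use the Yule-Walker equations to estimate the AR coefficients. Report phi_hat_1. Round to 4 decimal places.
\hat\phi_{1} = -0.0860

The Yule-Walker equations for an AR(p) process read, in matrix form,
  Gamma_p phi = r_p,   with   (Gamma_p)_{ij} = gamma(|i - j|),
                       (r_p)_i = gamma(i),   i,j = 1..p.
Substitute the sample gammas (Toeplitz matrix and right-hand side of size 1):
  Gamma_p = [[2.0149]]
  r_p     = [-0.1733]
With p = 1 this is the single equation gamma(0) phi_1 = gamma(1):
  phi_hat_1 = gamma(1) / gamma(0) = -0.1733 / 2.0149 = -0.0860.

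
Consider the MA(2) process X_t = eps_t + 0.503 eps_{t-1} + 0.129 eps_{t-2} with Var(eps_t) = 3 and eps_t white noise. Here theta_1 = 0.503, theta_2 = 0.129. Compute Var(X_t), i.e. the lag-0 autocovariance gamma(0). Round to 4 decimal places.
\gamma(0) = 3.8090

For an MA(q) process X_t = eps_t + sum_i theta_i eps_{t-i} with
Var(eps_t) = sigma^2, the variance is
  gamma(0) = sigma^2 * (1 + sum_i theta_i^2).
  sum_i theta_i^2 = (0.503)^2 + (0.129)^2 = 0.253009 + 0.016641 = 0.26965.
  gamma(0) = 3 * (1 + 0.26965) = 3 * 1.26965 = 3.80895, which rounds to 3.8090.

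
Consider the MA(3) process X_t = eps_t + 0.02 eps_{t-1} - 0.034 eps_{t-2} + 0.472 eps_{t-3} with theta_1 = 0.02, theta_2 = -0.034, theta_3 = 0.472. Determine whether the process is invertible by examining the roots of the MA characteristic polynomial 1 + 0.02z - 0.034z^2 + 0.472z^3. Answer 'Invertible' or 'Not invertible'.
\text{Invertible}

The MA(q) characteristic polynomial is P(z) = 1 + 0.02z - 0.034z^2 + 0.472z^3.
Invertibility requires all roots to lie outside the unit circle, i.e. |z| > 1 for every root.
Degree 3: look for a simple real root z0 first, then factor out (1 - z/z0) and solve the remaining quadratic.
Testing z0 = -1.25: P(-1.25) = 1 + (0.02)(-1.25) + (-0.034)(-1.25)^2 + (0.472)(-1.25)^3
  = 1 + (-0.025) + (-0.053125) + (-0.921875) = 0.  So z_0 = -1.25 is a root, |z_0| = 1.25.
Divide out the factor (1 + 0.8 z) = (1 - z/z0) (since 1/z0 = -0.8):
  P(z) = (1 + 0.8 z)(1 + (-0.78) z + (0.59) z^2)
  [check: z-coef -0.78 - (-0.8) = 0.02; z^2-coef 0.59 - (-0.8)(-0.78) = -0.034; z^3-coef -(-0.8)(0.59) = 0.472.]
Remaining roots from the quadratic factor 1 + (-0.78) z + (0.59) z^2:
  Set 1 + (-0.78) z + (0.59) z^2 = 0, i.e. a z^2 + b z + c = 0 with a = 0.59, b = -0.78, c = 1.
  Discriminant D = b^2 - 4ac = (-0.78)^2 - 4*(0.59)*1 = 0.6084 - (2.36) = -1.7516.
  D < 0, so the roots are the complex-conjugate pair z = (-b +/- i sqrt(-D)) / (2a) = 0.661 +/- 1.1216i.
  For a conjugate pair |z|^2 = z * conj(z) = (product of roots) = c/a = 1/(0.59) = 1.694915, so |z| = sqrt(1.694915) = 1.3019 for both roots.
Moduli of all roots: 1.2500, 1.3019, 1.3019.
All moduli strictly greater than 1? Yes.
Verdict: Invertible.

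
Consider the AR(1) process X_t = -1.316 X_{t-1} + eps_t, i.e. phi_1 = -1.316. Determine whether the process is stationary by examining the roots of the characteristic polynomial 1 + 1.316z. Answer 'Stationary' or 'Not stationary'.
\text{Not stationary}

The AR(p) characteristic polynomial is P(z) = 1 + 1.316z.
Stationarity requires all roots to lie outside the unit circle, i.e. |z| > 1 for every root.
This is linear in z: 1 + (1.316) z = 0  =>  z = -1/(1.316) = -0.759878,  |z| = 0.759878.
Moduli of all roots: 0.7599.
All moduli strictly greater than 1? No.
Verdict: Not stationary.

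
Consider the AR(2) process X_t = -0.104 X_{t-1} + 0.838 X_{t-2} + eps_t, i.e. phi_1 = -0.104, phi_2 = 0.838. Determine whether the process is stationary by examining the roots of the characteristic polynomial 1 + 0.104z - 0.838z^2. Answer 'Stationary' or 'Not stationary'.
\text{Stationary}

The AR(p) characteristic polynomial is P(z) = 1 + 0.104z - 0.838z^2.
Stationarity requires all roots to lie outside the unit circle, i.e. |z| > 1 for every root.
Set 1 + (0.104) z + (-0.838) z^2 = 0, i.e. a z^2 + b z + c = 0 with a = -0.838, b = 0.104, c = 1.
Discriminant D = b^2 - 4ac = (0.104)^2 - 4*(-0.838)*1 = 0.010816 - (-3.352) = 3.362816.
D >= 0, so the roots are real: z = (-b +/- sqrt(D)) / (2a) = (-0.104 +/- 1.833798) / (-1.676).
  z_1 = (-0.104 + 1.833798) / (-1.676) = -1.0321,   |z_1| = 1.0321.
  z_2 = (-0.104 - 1.833798) / (-1.676) = 1.1562,   |z_2| = 1.1562.
Moduli of all roots: 1.0321, 1.1562.
All moduli strictly greater than 1? Yes.
Verdict: Stationary.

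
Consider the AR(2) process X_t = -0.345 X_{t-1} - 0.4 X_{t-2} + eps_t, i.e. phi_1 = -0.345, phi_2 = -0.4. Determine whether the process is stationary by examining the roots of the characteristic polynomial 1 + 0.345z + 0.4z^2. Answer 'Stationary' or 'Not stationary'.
\text{Stationary}

The AR(p) characteristic polynomial is P(z) = 1 + 0.345z + 0.4z^2.
Stationarity requires all roots to lie outside the unit circle, i.e. |z| > 1 for every root.
Set 1 + (0.345) z + (0.4) z^2 = 0, i.e. a z^2 + b z + c = 0 with a = 0.4, b = 0.345, c = 1.
Discriminant D = b^2 - 4ac = (0.345)^2 - 4*(0.4)*1 = 0.119025 - (1.6) = -1.480975.
D < 0, so the roots are the complex-conjugate pair z = (-b +/- i sqrt(-D)) / (2a) = -0.4312 +/- 1.5212i.
For a conjugate pair |z|^2 = z * conj(z) = (product of roots) = c/a = 1/(0.4) = 2.5, so |z| = sqrt(2.5) = 1.5811 for both roots.
Moduli of all roots: 1.5811, 1.5811.
All moduli strictly greater than 1? Yes.
Verdict: Stationary.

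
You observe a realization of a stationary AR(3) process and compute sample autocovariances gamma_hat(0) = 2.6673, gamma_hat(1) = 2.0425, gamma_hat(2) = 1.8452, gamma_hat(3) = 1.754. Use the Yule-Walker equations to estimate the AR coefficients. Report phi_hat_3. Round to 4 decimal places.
\hat\phi_{3} = 0.1751

The Yule-Walker equations for an AR(p) process read, in matrix form,
  Gamma_p phi = r_p,   with   (Gamma_p)_{ij} = gamma(|i - j|),
                       (r_p)_i = gamma(i),   i,j = 1..p.
Substitute the sample gammas (Toeplitz matrix and right-hand side of size 3):
  Gamma_p = [[2.6673, 2.0425, 1.8452], [2.0425, 2.6673, 2.0425], [1.8452, 2.0425, 2.6673]]
  r_p     = [2.0425, 1.8452, 1.754]
Written out (R1..R3):
  (R1) 2.6673 phi_1 + 2.0425 phi_2 + 1.8452 phi_3 = 2.0425
  (R2) 2.0425 phi_1 + 2.6673 phi_2 + 2.0425 phi_3 = 1.8452
  (R3) 1.8452 phi_1 + 2.0425 phi_2 + 2.6673 phi_3 = 1.754
Gaussian elimination:
  R2 <- R2 - (2.0425/2.6673) R1 = R2 - (0.765756) R1:  1.103244 phi_2 + 0.629528 phi_3 = 0.281144
  R3 <- R3 - (1.8452/2.6673) R1 = R3 - (0.691786) R1:  0.629528 phi_2 + 1.390817 phi_3 = 0.341028
  R3 <- R3 - (0.629528/1.103244) R2 = R3 - (0.570615) R2:  1.031599 phi_3 = 0.180603
Back-substitution:
  phi_hat_3 = 0.180603 / 1.031599 = 0.175071
  phi_hat_2 = (0.281144 - (0.629528)(0.175071)) / 1.103244 = 0.154936
  phi_hat_1 = (2.0425 - (2.0425)(0.154936) - (1.8452)(0.175071)) / 2.6673 = 0.526001
So phi_hat = [0.5260, 0.1549, 0.1751].
Therefore phi_hat_3 = 0.1751.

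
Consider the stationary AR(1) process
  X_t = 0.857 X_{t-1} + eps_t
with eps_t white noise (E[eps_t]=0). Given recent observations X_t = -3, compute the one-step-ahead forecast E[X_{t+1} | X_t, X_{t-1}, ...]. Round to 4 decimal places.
E[X_{t+1} \mid \mathcal F_t] = -2.5710

For an AR(p) model X_t = c + sum_i phi_i X_{t-i} + eps_t, the
one-step-ahead conditional mean is
  E[X_{t+1} | X_t, ...] = c + sum_i phi_i X_{t+1-i}.
Substitute known values:
  E[X_{t+1} | ...] = (0.857) * (-3)
                   = -2.5710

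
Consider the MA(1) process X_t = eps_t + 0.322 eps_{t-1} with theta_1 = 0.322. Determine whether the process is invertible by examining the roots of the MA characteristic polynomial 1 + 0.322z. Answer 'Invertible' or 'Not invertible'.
\text{Invertible}

The MA(q) characteristic polynomial is P(z) = 1 + 0.322z.
Invertibility requires all roots to lie outside the unit circle, i.e. |z| > 1 for every root.
This is linear in z: 1 + (0.322) z = 0  =>  z = -1/(0.322) = -3.10559,  |z| = 3.10559.
Moduli of all roots: 3.1056.
All moduli strictly greater than 1? Yes.
Verdict: Invertible.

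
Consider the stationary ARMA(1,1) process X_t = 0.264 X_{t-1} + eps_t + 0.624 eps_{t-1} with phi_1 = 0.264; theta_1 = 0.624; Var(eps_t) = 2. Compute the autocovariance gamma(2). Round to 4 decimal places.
\gamma(2) = 0.5870

Multiply the model equation by X_{t-k} and take expectations. With theta_0 = psi_0 = 1 and psi_j the MA(infinity) weights, this gives
  gamma(k) - sum_i phi_i gamma(k-i) = c_k,
  c_k = sigma^2 * sum_{j=k..q} theta_j psi_{j-k}   (c_k = 0 for k > q),
using gamma(-m) = gamma(m).
psi-weights needed (psi_j = theta_j + sum_i phi_i psi_{j-i}):
  psi_1 = theta_1 + phi_1 = 0.624 + (0.264) = 0.888
Right-hand sides:
  c_0 = sigma^2 (1 + theta_1 psi_1) = 2 * (1 + (0.624)(0.888)) = 2 * 1.554112 = 3.108224
  c_1 = sigma^2 theta_1 = 2 * (0.624) = 1.248
  c_2 = 0
Equations for k = 0 and k = 1 (AR order 1):
  gamma(0) = phi_1 gamma(1) + c_0
  gamma(1) = phi_1 gamma(0) + c_1
Substituting the second into the first: gamma(0) (1 - phi_1^2) = c_0 + phi_1 c_1, so
  gamma(0) = (c_0 + phi_1 c_1) / (1 - phi_1^2) = (3.108224 + (0.264)(1.248)) / (1 - (0.264)^2) = 3.437696 / 0.930304 = 3.695239.
  gamma(1) = phi_1 gamma(0) + c_1 = (0.264)(3.695239) + (1.248) = 2.223543.
For k = 2 (> q): gamma(2) = phi_1 gamma(1) = (0.264)(2.223543) = 0.587015.
Therefore gamma(2) = 0.5870 (to 4 decimal places).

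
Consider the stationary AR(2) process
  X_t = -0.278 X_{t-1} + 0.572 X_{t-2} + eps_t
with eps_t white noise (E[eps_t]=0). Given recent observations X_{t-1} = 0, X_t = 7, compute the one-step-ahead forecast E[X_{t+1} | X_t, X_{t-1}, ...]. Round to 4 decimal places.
E[X_{t+1} \mid \mathcal F_t] = -1.9460

For an AR(p) model X_t = c + sum_i phi_i X_{t-i} + eps_t, the
one-step-ahead conditional mean is
  E[X_{t+1} | X_t, ...] = c + sum_i phi_i X_{t+1-i}.
Substitute known values:
  E[X_{t+1} | ...] = (-0.278) * (7) + (0.572) * (0)
                   = -1.9460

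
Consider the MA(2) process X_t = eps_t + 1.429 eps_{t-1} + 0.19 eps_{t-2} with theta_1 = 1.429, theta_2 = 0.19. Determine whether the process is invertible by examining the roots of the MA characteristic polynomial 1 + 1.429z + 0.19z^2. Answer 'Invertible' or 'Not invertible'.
\text{Not invertible}

The MA(q) characteristic polynomial is P(z) = 1 + 1.429z + 0.19z^2.
Invertibility requires all roots to lie outside the unit circle, i.e. |z| > 1 for every root.
Set 1 + (1.429) z + (0.19) z^2 = 0, i.e. a z^2 + b z + c = 0 with a = 0.19, b = 1.429, c = 1.
Discriminant D = b^2 - 4ac = (1.429)^2 - 4*(0.19)*1 = 2.042041 - (0.76) = 1.282041.
D >= 0, so the roots are real: z = (-b +/- sqrt(D)) / (2a) = (-1.429 +/- 1.132272) / (0.38).
  z_1 = (-1.429 + 1.132272) / (0.38) = -0.7809,   |z_1| = 0.7809.
  z_2 = (-1.429 - 1.132272) / (0.38) = -6.7402,   |z_2| = 6.7402.
Moduli of all roots: 0.7809, 6.7402.
All moduli strictly greater than 1? No.
Verdict: Not invertible.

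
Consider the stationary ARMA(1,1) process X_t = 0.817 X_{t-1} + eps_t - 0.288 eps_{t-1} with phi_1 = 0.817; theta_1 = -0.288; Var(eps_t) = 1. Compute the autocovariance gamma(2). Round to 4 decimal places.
\gamma(2) = 0.9940

Multiply the model equation by X_{t-k} and take expectations. With theta_0 = psi_0 = 1 and psi_j the MA(infinity) weights, this gives
  gamma(k) - sum_i phi_i gamma(k-i) = c_k,
  c_k = sigma^2 * sum_{j=k..q} theta_j psi_{j-k}   (c_k = 0 for k > q),
using gamma(-m) = gamma(m).
psi-weights needed (psi_j = theta_j + sum_i phi_i psi_{j-i}):
  psi_1 = theta_1 + phi_1 = -0.288 + (0.817) = 0.529
Right-hand sides:
  c_0 = sigma^2 (1 + theta_1 psi_1) = 1 * (1 + (-0.288)(0.529)) = 1 * 0.847648 = 0.847648
  c_1 = sigma^2 theta_1 = 1 * (-0.288) = -0.288
  c_2 = 0
Equations for k = 0 and k = 1 (AR order 1):
  gamma(0) = phi_1 gamma(1) + c_0
  gamma(1) = phi_1 gamma(0) + c_1
Substituting the second into the first: gamma(0) (1 - phi_1^2) = c_0 + phi_1 c_1, so
  gamma(0) = (c_0 + phi_1 c_1) / (1 - phi_1^2) = (0.847648 + (0.817)(-0.288)) / (1 - (0.817)^2) = 0.612352 / 0.332511 = 1.841599.
  gamma(1) = phi_1 gamma(0) + c_1 = (0.817)(1.841599) + (-0.288) = 1.216587.
For k = 2 (> q): gamma(2) = phi_1 gamma(1) = (0.817)(1.216587) = 0.993951.
Therefore gamma(2) = 0.9940 (to 4 decimal places).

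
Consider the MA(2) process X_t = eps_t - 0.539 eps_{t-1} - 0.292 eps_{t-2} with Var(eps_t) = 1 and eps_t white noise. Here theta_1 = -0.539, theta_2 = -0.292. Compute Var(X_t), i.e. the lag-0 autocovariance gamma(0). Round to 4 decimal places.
\gamma(0) = 1.3758

For an MA(q) process X_t = eps_t + sum_i theta_i eps_{t-i} with
Var(eps_t) = sigma^2, the variance is
  gamma(0) = sigma^2 * (1 + sum_i theta_i^2).
  sum_i theta_i^2 = (-0.539)^2 + (-0.292)^2 = 0.290521 + 0.085264 = 0.375785.
  gamma(0) = 1 * (1 + 0.375785) = 1 * 1.375785 = 1.375785, which rounds to 1.3758.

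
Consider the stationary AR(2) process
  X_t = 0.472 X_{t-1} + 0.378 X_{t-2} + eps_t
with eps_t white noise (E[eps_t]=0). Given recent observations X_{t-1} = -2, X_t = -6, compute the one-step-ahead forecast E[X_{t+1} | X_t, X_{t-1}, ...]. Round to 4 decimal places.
E[X_{t+1} \mid \mathcal F_t] = -3.5880

For an AR(p) model X_t = c + sum_i phi_i X_{t-i} + eps_t, the
one-step-ahead conditional mean is
  E[X_{t+1} | X_t, ...] = c + sum_i phi_i X_{t+1-i}.
Substitute known values:
  E[X_{t+1} | ...] = (0.472) * (-6) + (0.378) * (-2)
                   = -3.5880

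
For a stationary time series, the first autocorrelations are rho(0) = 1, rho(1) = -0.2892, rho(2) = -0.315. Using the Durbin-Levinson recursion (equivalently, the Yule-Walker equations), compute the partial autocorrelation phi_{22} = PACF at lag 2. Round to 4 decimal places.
\phi_{22} = -0.4350

The PACF at lag k is phi_{kk}, the last component of the solution
to the Yule-Walker system G_k phi = r_k where
  (G_k)_{ij} = rho(|i - j|), (r_k)_i = rho(i), i,j = 1..k.
Equivalently, Durbin-Levinson gives phi_{kk} iteratively:
  phi_{11} = rho(1)
  phi_{kk} = [rho(k) - sum_{j=1..k-1} phi_{k-1,j} rho(k-j)]
            / [1 - sum_{j=1..k-1} phi_{k-1,j} rho(j)],
  phi_{k,j} = phi_{k-1,j} - phi_{kk} phi_{k-1,k-j},  j = 1..k-1.
Step k = 1:
  phi_11 = rho(1) = -0.2892.
Step k = 2:
  phi_22 = [rho(2) - phi_11 rho(1)] / [1 - phi_11 rho(1)] = [-0.315 - (-0.2892)(-0.2892)] / [1 - (-0.2892)(-0.2892)]
         = -0.39863664 / 0.91636336 = -0.435.
Therefore phi_{22} = -0.4350.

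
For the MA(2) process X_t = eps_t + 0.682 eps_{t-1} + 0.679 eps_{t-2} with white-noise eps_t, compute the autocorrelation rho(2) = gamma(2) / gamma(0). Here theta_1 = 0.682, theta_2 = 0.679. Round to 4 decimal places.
\rho(2) = 0.3525

For an MA(q) process with theta_0 = 1, the autocovariance is
  gamma(k) = sigma^2 * sum_{i=0..q-k} theta_i * theta_{i+k},
and rho(k) = gamma(k) / gamma(0). Sigma^2 cancels.
  numerator   = (1)*(0.679) = 0.679.
  denominator = (1)^2 + (0.682)^2 + (0.679)^2 = 1.926165.
  rho(2) = 0.679 / 1.926165 = 0.3525.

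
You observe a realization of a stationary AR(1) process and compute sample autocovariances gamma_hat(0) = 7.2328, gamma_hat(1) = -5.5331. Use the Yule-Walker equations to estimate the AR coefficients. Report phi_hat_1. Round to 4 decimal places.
\hat\phi_{1} = -0.7650

The Yule-Walker equations for an AR(p) process read, in matrix form,
  Gamma_p phi = r_p,   with   (Gamma_p)_{ij} = gamma(|i - j|),
                       (r_p)_i = gamma(i),   i,j = 1..p.
Substitute the sample gammas (Toeplitz matrix and right-hand side of size 1):
  Gamma_p = [[7.2328]]
  r_p     = [-5.5331]
With p = 1 this is the single equation gamma(0) phi_1 = gamma(1):
  phi_hat_1 = gamma(1) / gamma(0) = -5.5331 / 7.2328 = -0.7650.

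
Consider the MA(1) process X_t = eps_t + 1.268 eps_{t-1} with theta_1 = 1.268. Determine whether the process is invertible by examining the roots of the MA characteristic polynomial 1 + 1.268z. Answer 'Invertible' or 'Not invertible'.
\text{Not invertible}

The MA(q) characteristic polynomial is P(z) = 1 + 1.268z.
Invertibility requires all roots to lie outside the unit circle, i.e. |z| > 1 for every root.
This is linear in z: 1 + (1.268) z = 0  =>  z = -1/(1.268) = -0.788644,  |z| = 0.788644.
Moduli of all roots: 0.7886.
All moduli strictly greater than 1? No.
Verdict: Not invertible.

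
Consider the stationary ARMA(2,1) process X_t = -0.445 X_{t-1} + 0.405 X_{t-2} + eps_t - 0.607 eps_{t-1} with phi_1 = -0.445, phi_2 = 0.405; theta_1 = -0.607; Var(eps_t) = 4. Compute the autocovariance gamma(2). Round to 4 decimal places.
\gamma(2) = 20.0537

Multiply the model equation by X_{t-k} and take expectations. With theta_0 = psi_0 = 1 and psi_j the MA(infinity) weights, this gives
  gamma(k) - sum_i phi_i gamma(k-i) = c_k,
  c_k = sigma^2 * sum_{j=k..q} theta_j psi_{j-k}   (c_k = 0 for k > q),
using gamma(-m) = gamma(m).
psi-weights needed (psi_j = theta_j + sum_i phi_i psi_{j-i}):
  psi_1 = theta_1 + phi_1 = -0.607 + (-0.445) = -1.052
Right-hand sides:
  c_0 = sigma^2 (1 + theta_1 psi_1) = 4 * (1 + (-0.607)(-1.052)) = 4 * 1.638564 = 6.554256
  c_1 = sigma^2 theta_1 = 4 * (-0.607) = -2.428
  c_2 = 0
Equations for k = 0, 1, 2 (AR order 2, c_2 = 0):
  (E0) gamma(0) = phi_1 gamma(1) + phi_2 gamma(2) + c_0
  (E1) gamma(1) = phi_1 gamma(0) + phi_2 gamma(1) + c_1
  (E2) gamma(2) = phi_1 gamma(1) + phi_2 gamma(0)
From (E1): gamma(1) = A gamma(0) + B with
  A = phi_1 / (1 - phi_2) = -0.445 / 0.595 = -0.747899,   B = c_1 / (1 - phi_2) = -2.428 / 0.595 = -4.080672.
Insert (E2) into (E0): gamma(0) (1 - phi_2^2) = phi_1 (1 + phi_2) gamma(1) + c_0.
  phi_1 (1 + phi_2) = (-0.445)(1.405) = -0.625225,   1 - phi_2^2 = 0.835975.
Replace gamma(1) by A gamma(0) + B and collect gamma(0):
  gamma(0) [0.835975 - (-0.625225)(-0.747899)] = (-0.625225)(-4.080672) + 6.554256
  gamma(0) * 0.36837 = 9.105594
  gamma(0) = 9.105594 / 0.36837 = 24.718627.
  gamma(1) = A gamma(0) + B = (-0.747899)(24.718627) + (-4.080672) = -22.567712.
  gamma(2) = phi_1 gamma(1) + phi_2 gamma(0) = (-0.445)(-22.567712) + (0.405)(24.718627) = 20.053676.
Therefore gamma(2) = 20.0537 (to 4 decimal places).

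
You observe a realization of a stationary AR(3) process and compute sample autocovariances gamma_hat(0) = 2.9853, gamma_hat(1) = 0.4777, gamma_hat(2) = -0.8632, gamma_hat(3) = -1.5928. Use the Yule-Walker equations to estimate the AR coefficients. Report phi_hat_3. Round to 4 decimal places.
\hat\phi_{3} = -0.4820

The Yule-Walker equations for an AR(p) process read, in matrix form,
  Gamma_p phi = r_p,   with   (Gamma_p)_{ij} = gamma(|i - j|),
                       (r_p)_i = gamma(i),   i,j = 1..p.
Substitute the sample gammas (Toeplitz matrix and right-hand side of size 3):
  Gamma_p = [[2.9853, 0.4777, -0.8632], [0.4777, 2.9853, 0.4777], [-0.8632, 0.4777, 2.9853]]
  r_p     = [0.4777, -0.8632, -1.5928]
Written out (R1..R3):
  (R1) 2.9853 phi_1 + 0.4777 phi_2 - 0.8632 phi_3 = 0.4777
  (R2) 0.4777 phi_1 + 2.9853 phi_2 + 0.4777 phi_3 = -0.8632
  (R3) -0.8632 phi_1 + 0.4777 phi_2 + 2.9853 phi_3 = -1.5928
Gaussian elimination:
  R2 <- R2 - (0.4777/2.9853) R1 = R2 - (0.160017) R1:  2.90886 phi_2 + 0.615827 phi_3 = -0.93964
  R3 <- R3 - (-0.8632/2.9853) R1 = R3 - (-0.28915) R1:  0.615827 phi_2 + 2.735706 phi_3 = -1.454673
  R3 <- R3 - (0.615827/2.90886) R2 = R3 - (0.211707) R2:  2.60533 phi_3 = -1.255744
Back-substitution:
  phi_hat_3 = -1.255744 / 2.60533 = -0.48199
  phi_hat_2 = (-0.93964 - (0.615827)(-0.48199)) / 2.90886 = -0.220986
  phi_hat_1 = (0.4777 - (0.4777)(-0.220986) - (-0.8632)(-0.48199)) / 2.9853 = 0.056011
So phi_hat = [0.0560, -0.2210, -0.4820].
Therefore phi_hat_3 = -0.4820.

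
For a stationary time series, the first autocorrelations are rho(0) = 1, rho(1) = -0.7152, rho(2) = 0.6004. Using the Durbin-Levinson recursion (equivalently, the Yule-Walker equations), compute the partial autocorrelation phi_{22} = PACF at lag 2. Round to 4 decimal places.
\phi_{22} = 0.1820

The PACF at lag k is phi_{kk}, the last component of the solution
to the Yule-Walker system G_k phi = r_k where
  (G_k)_{ij} = rho(|i - j|), (r_k)_i = rho(i), i,j = 1..k.
Equivalently, Durbin-Levinson gives phi_{kk} iteratively:
  phi_{11} = rho(1)
  phi_{kk} = [rho(k) - sum_{j=1..k-1} phi_{k-1,j} rho(k-j)]
            / [1 - sum_{j=1..k-1} phi_{k-1,j} rho(j)],
  phi_{k,j} = phi_{k-1,j} - phi_{kk} phi_{k-1,k-j},  j = 1..k-1.
Step k = 1:
  phi_11 = rho(1) = -0.7152.
Step k = 2:
  phi_22 = [rho(2) - phi_11 rho(1)] / [1 - phi_11 rho(1)] = [0.6004 - (-0.7152)(-0.7152)] / [1 - (-0.7152)(-0.7152)]
         = 0.08888896 / 0.48848896 = 0.182.
Therefore phi_{22} = 0.1820.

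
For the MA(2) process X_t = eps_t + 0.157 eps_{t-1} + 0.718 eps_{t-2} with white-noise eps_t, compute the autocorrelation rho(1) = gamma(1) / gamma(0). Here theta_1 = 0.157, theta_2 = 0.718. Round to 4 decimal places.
\rho(1) = 0.1751

For an MA(q) process with theta_0 = 1, the autocovariance is
  gamma(k) = sigma^2 * sum_{i=0..q-k} theta_i * theta_{i+k},
and rho(k) = gamma(k) / gamma(0). Sigma^2 cancels.
  numerator   = (1)*(0.157) + (0.157)*(0.718) = 0.269726.
  denominator = (1)^2 + (0.157)^2 + (0.718)^2 = 1.540173.
  rho(1) = 0.269726 / 1.540173 = 0.1751.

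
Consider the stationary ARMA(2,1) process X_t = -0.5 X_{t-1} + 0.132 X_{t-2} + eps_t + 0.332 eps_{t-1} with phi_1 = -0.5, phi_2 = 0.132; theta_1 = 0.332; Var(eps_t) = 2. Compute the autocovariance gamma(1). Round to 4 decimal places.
\gamma(1) = -0.5120

Multiply the model equation by X_{t-k} and take expectations. With theta_0 = psi_0 = 1 and psi_j the MA(infinity) weights, this gives
  gamma(k) - sum_i phi_i gamma(k-i) = c_k,
  c_k = sigma^2 * sum_{j=k..q} theta_j psi_{j-k}   (c_k = 0 for k > q),
using gamma(-m) = gamma(m).
psi-weights needed (psi_j = theta_j + sum_i phi_i psi_{j-i}):
  psi_1 = theta_1 + phi_1 = 0.332 + (-0.5) = -0.168
Right-hand sides:
  c_0 = sigma^2 (1 + theta_1 psi_1) = 2 * (1 + (0.332)(-0.168)) = 2 * 0.944224 = 1.888448
  c_1 = sigma^2 theta_1 = 2 * (0.332) = 0.664
  c_2 = 0
Equations for k = 0, 1, 2 (AR order 2, c_2 = 0):
  (E0) gamma(0) = phi_1 gamma(1) + phi_2 gamma(2) + c_0
  (E1) gamma(1) = phi_1 gamma(0) + phi_2 gamma(1) + c_1
  (E2) gamma(2) = phi_1 gamma(1) + phi_2 gamma(0)
From (E1): gamma(1) = A gamma(0) + B with
  A = phi_1 / (1 - phi_2) = -0.5 / 0.868 = -0.576037,   B = c_1 / (1 - phi_2) = 0.664 / 0.868 = 0.764977.
Insert (E2) into (E0): gamma(0) (1 - phi_2^2) = phi_1 (1 + phi_2) gamma(1) + c_0.
  phi_1 (1 + phi_2) = (-0.5)(1.132) = -0.566,   1 - phi_2^2 = 0.982576.
Replace gamma(1) by A gamma(0) + B and collect gamma(0):
  gamma(0) [0.982576 - (-0.566)(-0.576037)] = (-0.566)(0.764977) + 1.888448
  gamma(0) * 0.656539 = 1.455471
  gamma(0) = 1.455471 / 0.656539 = 2.216884.
  gamma(1) = A gamma(0) + B = (-0.576037)(2.216884) + (0.764977) = -0.51203.
Therefore gamma(1) = -0.5120 (to 4 decimal places).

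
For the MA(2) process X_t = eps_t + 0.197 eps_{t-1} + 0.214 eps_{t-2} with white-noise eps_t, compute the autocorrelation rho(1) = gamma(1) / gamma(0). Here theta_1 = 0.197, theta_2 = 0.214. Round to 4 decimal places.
\rho(1) = 0.2205

For an MA(q) process with theta_0 = 1, the autocovariance is
  gamma(k) = sigma^2 * sum_{i=0..q-k} theta_i * theta_{i+k},
and rho(k) = gamma(k) / gamma(0). Sigma^2 cancels.
  numerator   = (1)*(0.197) + (0.197)*(0.214) = 0.239158.
  denominator = (1)^2 + (0.197)^2 + (0.214)^2 = 1.084605.
  rho(1) = 0.239158 / 1.084605 = 0.2205.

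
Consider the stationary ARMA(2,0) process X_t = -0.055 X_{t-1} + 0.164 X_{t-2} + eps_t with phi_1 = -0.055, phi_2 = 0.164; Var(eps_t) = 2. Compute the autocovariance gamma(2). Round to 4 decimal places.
\gamma(2) = 0.3460

Multiply the model equation by X_{t-k} and take expectations. With theta_0 = psi_0 = 1 and psi_j the MA(infinity) weights, this gives
  gamma(k) - sum_i phi_i gamma(k-i) = c_k,
  c_k = sigma^2 * sum_{j=k..q} theta_j psi_{j-k}   (c_k = 0 for k > q),
using gamma(-m) = gamma(m).
Pure AR (q = 0): c_0 = sigma^2 = 2, c_k = 0 for k >= 1.
Equations for k = 0, 1, 2 (AR order 2, c_2 = 0):
  (E0) gamma(0) = phi_1 gamma(1) + phi_2 gamma(2) + c_0
  (E1) gamma(1) = phi_1 gamma(0) + phi_2 gamma(1) + c_1
  (E2) gamma(2) = phi_1 gamma(1) + phi_2 gamma(0)
From (E1): gamma(1) = A gamma(0) + B with
  A = phi_1 / (1 - phi_2) = -0.055 / 0.836 = -0.065789,   B = c_1 / (1 - phi_2) = 0 / 0.836 = 0.
Insert (E2) into (E0): gamma(0) (1 - phi_2^2) = phi_1 (1 + phi_2) gamma(1) + c_0.
  phi_1 (1 + phi_2) = (-0.055)(1.164) = -0.06402,   1 - phi_2^2 = 0.973104.
Replace gamma(1) by A gamma(0) + B and collect gamma(0):
  gamma(0) [0.973104 - (-0.06402)(-0.065789)] = c_0 = 2
  gamma(0) * 0.968892 = 2
  gamma(0) = 2 / 0.968892 = 2.064213.
  gamma(1) = A gamma(0) = (-0.065789)(2.064213) = -0.135804.
  gamma(2) = phi_1 gamma(1) + phi_2 gamma(0) = (-0.055)(-0.135804) + (0.164)(2.064213) = 0.346.
Therefore gamma(2) = 0.3460 (to 4 decimal places).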